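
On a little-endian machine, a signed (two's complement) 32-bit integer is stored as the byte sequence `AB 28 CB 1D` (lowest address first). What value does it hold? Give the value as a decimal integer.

Little-endian: lowest address holds the least-significant byte.
Reassemble most-significant byte first: 1D CB 28 AB → 0x1DCB28AB.
0x1DCB28AB = 499853483.

499853483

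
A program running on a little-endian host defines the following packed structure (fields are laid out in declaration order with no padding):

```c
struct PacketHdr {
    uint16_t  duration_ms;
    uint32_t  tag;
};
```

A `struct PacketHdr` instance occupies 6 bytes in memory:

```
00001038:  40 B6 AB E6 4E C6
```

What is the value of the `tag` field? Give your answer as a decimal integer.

`tag` follows `duration_ms` (2 bytes), so it starts at byte offset 2 and occupies 4 bytes.
Bytes at offsets 2..5: AB E6 4E C6.
Little-endian stores the least-significant byte at the lowest address.
Reassemble most-significant byte first: C6 4E E6 AB → 0xC64EE6AB.
0xC64EE6AB = 3327059627.

3327059627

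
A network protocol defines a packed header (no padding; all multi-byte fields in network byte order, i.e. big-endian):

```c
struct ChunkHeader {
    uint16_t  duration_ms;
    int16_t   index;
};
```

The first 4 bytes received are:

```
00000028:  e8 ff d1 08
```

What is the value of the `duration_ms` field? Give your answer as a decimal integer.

`duration_ms` is the first field, at byte offset 0, occupying 2 bytes.
Bytes at offsets 0..1: E8 FF.
In big-endian order the high byte comes first in memory.
The bytes are already most-significant first: 0xE8FF.
0xE8FF = 59647.

59647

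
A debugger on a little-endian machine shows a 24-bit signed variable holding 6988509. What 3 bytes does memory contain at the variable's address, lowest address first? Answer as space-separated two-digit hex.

6988509 in hexadecimal, padded to 24 bits, is 0x6AA2DD.
Split into bytes (most-significant first): 6A A2 DD.
Little-endian stores the least-significant byte at the lowest address.
So at ascending addresses the bytes are DD A2 6A.

DD A2 6A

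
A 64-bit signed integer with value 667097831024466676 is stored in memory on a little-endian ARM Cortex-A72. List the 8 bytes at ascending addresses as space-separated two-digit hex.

F4 9A A5 60 F1 01 42 09

667097831024466676 in hexadecimal, padded to 64 bits, is 0x094201F160A59AF4.
Split into bytes (most-significant first): 09 42 01 F1 60 A5 9A F4.
Little-endian stores the least-significant byte at the lowest address.
So at ascending addresses the bytes are F4 9A A5 60 F1 01 42 09.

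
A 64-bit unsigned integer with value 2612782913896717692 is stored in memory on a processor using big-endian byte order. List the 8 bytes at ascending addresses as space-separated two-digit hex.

24 42 78 37 92 06 1D 7C

2612782913896717692 in hexadecimal, padded to 64 bits, is 0x2442783792061D7C.
Split into bytes (most-significant first): 24 42 78 37 92 06 1D 7C.
Big-endian: lowest address holds the most-significant byte.
So the memory order matches the most-significant-first order: 24 42 78 37 92 06 1D 7C.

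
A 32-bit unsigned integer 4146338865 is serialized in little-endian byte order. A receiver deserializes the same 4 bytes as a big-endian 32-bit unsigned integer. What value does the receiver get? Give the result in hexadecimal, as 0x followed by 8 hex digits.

4146338865 in 32-bit hexadecimal is 0xF7241C31.
Stored little-endian, the bytes at ascending addresses are 31 1C 24 F7.
Read back as big-endian, the last byte is least significant, giving 0x311C24F7.

0x311C24F7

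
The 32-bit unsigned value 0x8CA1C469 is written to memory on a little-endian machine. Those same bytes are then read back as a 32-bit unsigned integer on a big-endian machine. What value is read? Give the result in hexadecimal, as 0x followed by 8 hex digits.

0x69C4A18C

Stored little-endian, the bytes at ascending addresses are 69 C4 A1 8C.
Read back as big-endian, the last byte is least significant, giving 0x69C4A18C.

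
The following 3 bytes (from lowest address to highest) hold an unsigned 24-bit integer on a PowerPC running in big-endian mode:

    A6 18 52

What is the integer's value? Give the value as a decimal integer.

In big-endian order the high byte comes first in memory.
The bytes are already most-significant first: 0xA61852.
0xA61852 = 10885202.

10885202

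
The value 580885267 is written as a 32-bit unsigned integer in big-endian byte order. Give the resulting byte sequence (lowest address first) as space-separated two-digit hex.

22 9F 9B 13

580885267 in hexadecimal, padded to 32 bits, is 0x229F9B13.
Split into bytes (most-significant first): 22 9F 9B 13.
Big-endian: lowest address holds the most-significant byte.
So the memory order matches the most-significant-first order: 22 9F 9B 13.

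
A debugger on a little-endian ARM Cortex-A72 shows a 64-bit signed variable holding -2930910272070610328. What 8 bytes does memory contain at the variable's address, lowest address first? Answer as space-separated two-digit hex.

68 12 B0 DC A2 50 53 D7

Two's complement of -2930910272070610328 in 64 bits: 2930910272070610328 = 0x28ACAF5D234FED98; invert → 0xD75350A2DCB01267; add 1 → 0xD75350A2DCB01268.
Split into bytes (most-significant first): D7 53 50 A2 DC B0 12 68.
Little-endian stores the least-significant byte at the lowest address.
So at ascending addresses the bytes are 68 12 B0 DC A2 50 53 D7.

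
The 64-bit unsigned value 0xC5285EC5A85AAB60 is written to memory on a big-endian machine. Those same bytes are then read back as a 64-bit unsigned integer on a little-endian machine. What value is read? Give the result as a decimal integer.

6965760929570891973

Stored big-endian, the bytes at ascending addresses are C5 28 5E C5 A8 5A AB 60.
Read back as little-endian, the first byte is least significant, giving 0x60AB5AA8C55E28C5.
0x60AB5AA8C55E28C5 = 6965760929570891973.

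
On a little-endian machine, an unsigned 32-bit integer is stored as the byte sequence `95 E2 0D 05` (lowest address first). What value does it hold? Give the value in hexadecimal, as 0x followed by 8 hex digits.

Little-endian stores the least-significant byte at the lowest address.
Reassemble most-significant byte first: 05 0D E2 95 → 0x050DE295.

0x050DE295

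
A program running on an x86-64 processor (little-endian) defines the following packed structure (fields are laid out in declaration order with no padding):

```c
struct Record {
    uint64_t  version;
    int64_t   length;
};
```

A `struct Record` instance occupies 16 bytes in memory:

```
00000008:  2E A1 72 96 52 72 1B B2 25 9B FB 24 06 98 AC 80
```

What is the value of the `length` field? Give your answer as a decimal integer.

-9174791188702848219

`length` follows `version` (8 bytes), so it starts at byte offset 8 and occupies 8 bytes.
Bytes at offsets 8..15: 25 9B FB 24 06 98 AC 80.
In little-endian order the low byte comes first in memory.
Reassemble most-significant byte first: 80 AC 98 06 24 FB 9B 25 → 0x80AC980624FB9B25.
Top bit is set, so as a signed 64-bit value this is 0x80AC980624FB9B25 − 2^64 = -9174791188702848219.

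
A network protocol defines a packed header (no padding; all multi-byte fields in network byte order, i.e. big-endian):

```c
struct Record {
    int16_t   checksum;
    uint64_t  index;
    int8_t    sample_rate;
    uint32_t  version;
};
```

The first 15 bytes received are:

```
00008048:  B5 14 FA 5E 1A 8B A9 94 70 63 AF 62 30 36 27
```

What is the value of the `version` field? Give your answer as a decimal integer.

1647326759

`version` follows `checksum` (2 B), `index` (8 B), `sample_rate` (1 B), so it starts at offset 2 + 8 + 1 = 11 and occupies 4 bytes.
Bytes at offsets 11..14: 62 30 36 27.
Big-endian stores the most-significant byte at the lowest address.
The bytes are already most-significant first: 0x62303627.
0x62303627 = 1647326759.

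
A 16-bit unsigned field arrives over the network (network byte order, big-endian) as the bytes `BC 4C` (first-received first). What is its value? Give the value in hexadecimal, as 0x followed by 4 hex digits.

Big-endian stores the most-significant byte at the lowest address.
The bytes are already most-significant first: 0xBC4C.

0xBC4C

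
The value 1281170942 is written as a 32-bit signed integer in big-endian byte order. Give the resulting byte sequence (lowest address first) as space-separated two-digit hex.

4C 5D 1D FE

1281170942 in hexadecimal, padded to 32 bits, is 0x4C5D1DFE.
Split into bytes (most-significant first): 4C 5D 1D FE.
Big-endian: lowest address holds the most-significant byte.
So the memory order matches the most-significant-first order: 4C 5D 1D FE.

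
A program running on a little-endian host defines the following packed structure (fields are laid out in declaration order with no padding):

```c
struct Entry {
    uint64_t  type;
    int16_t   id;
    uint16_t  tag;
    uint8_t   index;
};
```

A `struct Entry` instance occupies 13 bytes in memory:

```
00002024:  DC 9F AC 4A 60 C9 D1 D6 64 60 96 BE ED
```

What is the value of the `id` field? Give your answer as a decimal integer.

24676

`id` follows `type` (8 bytes), so it starts at byte offset 8 and occupies 2 bytes.
Bytes at offsets 8..9: 64 60.
Little-endian: lowest address holds the least-significant byte.
Reassemble most-significant byte first: 60 64 → 0x6064.
0x6064 = 24676.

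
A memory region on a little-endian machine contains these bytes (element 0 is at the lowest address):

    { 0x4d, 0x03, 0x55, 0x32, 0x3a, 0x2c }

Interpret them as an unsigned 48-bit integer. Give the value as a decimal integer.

Little-endian stores the least-significant byte at the lowest address.
Reassemble most-significant byte first: 2C 3A 32 55 03 4D → 0x2C3A3255034D.
0x2C3A3255034D = 48628464157517.

48628464157517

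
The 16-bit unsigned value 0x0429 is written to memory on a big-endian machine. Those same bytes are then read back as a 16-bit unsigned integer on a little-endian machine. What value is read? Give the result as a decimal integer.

Stored big-endian, the bytes at ascending addresses are 04 29.
Read back as little-endian, the first byte is least significant, giving 0x2904.
0x2904 = 10500.

10500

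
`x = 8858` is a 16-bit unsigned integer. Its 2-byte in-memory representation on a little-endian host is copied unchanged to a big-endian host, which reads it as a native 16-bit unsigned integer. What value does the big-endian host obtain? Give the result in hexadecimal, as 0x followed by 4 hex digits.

0x9A22

8858 in 16-bit hexadecimal is 0x229A.
Stored little-endian, the bytes at ascending addresses are 9A 22.
Read back as big-endian, the last byte is least significant, giving 0x9A22.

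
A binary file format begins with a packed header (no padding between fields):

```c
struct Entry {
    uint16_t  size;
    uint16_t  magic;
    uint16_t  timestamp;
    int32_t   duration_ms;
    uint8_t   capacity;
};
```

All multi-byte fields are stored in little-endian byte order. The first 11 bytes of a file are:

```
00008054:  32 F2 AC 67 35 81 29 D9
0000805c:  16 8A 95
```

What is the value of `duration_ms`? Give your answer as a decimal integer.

`duration_ms` follows `size` (2 B), `magic` (2 B), `timestamp` (2 B), so it starts at offset 2 + 2 + 2 = 6 and occupies 4 bytes.
Bytes at offsets 6..9: 29 D9 16 8A.
Little-endian stores the least-significant byte at the lowest address.
Reassemble most-significant byte first: 8A 16 D9 29 → 0x8A16D929.
Top bit is set, so as a signed 32-bit value this is 0x8A16D929 − 2^32 = -1978214103.

-1978214103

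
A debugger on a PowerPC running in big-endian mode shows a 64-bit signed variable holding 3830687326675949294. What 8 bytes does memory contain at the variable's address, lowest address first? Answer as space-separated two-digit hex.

3830687326675949294 in hexadecimal, padded to 64 bits, is 0x352955D3E81C56EE.
Split into bytes (most-significant first): 35 29 55 D3 E8 1C 56 EE.
Big-endian: lowest address holds the most-significant byte.
So the memory order matches the most-significant-first order: 35 29 55 D3 E8 1C 56 EE.

35 29 55 D3 E8 1C 56 EE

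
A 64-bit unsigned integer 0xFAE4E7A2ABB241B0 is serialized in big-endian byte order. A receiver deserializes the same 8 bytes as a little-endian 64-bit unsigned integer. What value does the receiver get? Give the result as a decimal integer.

12700628874403767546

Stored big-endian, the bytes at ascending addresses are FA E4 E7 A2 AB B2 41 B0.
Read back as little-endian, the first byte is least significant, giving 0xB041B2ABA2E7E4FA.
0xB041B2ABA2E7E4FA = 12700628874403767546.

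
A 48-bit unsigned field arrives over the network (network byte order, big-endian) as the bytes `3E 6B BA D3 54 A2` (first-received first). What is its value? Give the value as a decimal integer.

68632416834722

Big-endian stores the most-significant byte at the lowest address.
The bytes are already most-significant first: 0x3E6BBAD354A2.
0x3E6BBAD354A2 = 68632416834722.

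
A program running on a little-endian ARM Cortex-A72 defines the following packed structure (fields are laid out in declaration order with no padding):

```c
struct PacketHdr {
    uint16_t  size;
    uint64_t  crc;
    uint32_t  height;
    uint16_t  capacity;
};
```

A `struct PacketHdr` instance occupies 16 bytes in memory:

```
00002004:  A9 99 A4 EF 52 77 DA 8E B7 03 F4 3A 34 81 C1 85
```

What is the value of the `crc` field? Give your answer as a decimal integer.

`crc` follows `size` (2 bytes), so it starts at byte offset 2 and occupies 8 bytes.
Bytes at offsets 2..9: A4 EF 52 77 DA 8E B7 03.
Little-endian stores the least-significant byte at the lowest address.
Reassemble most-significant byte first: 03 B7 8E DA 77 52 EF A4 → 0x03B78EDA7752EFA4.
0x03B78EDA7752EFA4 = 267839771807772580.

267839771807772580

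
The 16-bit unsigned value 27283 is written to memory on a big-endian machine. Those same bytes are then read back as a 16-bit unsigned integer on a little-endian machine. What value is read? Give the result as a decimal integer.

37738

27283 in 16-bit hexadecimal is 0x6A93.
Stored big-endian, the bytes at ascending addresses are 6A 93.
Read back as little-endian, the first byte is least significant, giving 0x936A.
0x936A = 37738.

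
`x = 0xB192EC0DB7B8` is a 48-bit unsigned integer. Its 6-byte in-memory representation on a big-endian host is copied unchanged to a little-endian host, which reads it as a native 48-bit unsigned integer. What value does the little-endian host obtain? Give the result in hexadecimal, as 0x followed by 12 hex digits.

Stored big-endian, the bytes at ascending addresses are B1 92 EC 0D B7 B8.
Read back as little-endian, the first byte is least significant, giving 0xB8B70DEC92B1.

0xB8B70DEC92B1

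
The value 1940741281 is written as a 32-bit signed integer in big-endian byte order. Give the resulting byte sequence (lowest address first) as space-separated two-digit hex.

1940741281 in hexadecimal, padded to 32 bits, is 0x73AD5CA1.
Split into bytes (most-significant first): 73 AD 5C A1.
In big-endian order the high byte comes first in memory.
So the memory order matches the most-significant-first order: 73 AD 5C A1.

73 AD 5C A1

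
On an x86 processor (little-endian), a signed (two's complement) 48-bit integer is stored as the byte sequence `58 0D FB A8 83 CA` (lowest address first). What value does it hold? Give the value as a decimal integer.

-58808152158888

Little-endian stores the least-significant byte at the lowest address.
Reassemble most-significant byte first: CA 83 A8 FB 0D 58 → 0xCA83A8FB0D58.
Top bit is set, so as a signed 48-bit value this is 0xCA83A8FB0D58 − 2^48 = -58808152158888.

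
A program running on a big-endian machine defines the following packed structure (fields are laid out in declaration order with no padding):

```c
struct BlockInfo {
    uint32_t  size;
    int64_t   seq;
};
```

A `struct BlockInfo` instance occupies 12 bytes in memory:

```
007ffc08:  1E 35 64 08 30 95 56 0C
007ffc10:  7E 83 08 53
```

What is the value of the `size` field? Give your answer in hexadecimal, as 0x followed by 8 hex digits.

`size` is the first field, at byte offset 0, occupying 4 bytes.
Bytes at offsets 0..3: 1E 35 64 08.
Big-endian: lowest address holds the most-significant byte.
The bytes are already most-significant first: 0x1E356408.

0x1E356408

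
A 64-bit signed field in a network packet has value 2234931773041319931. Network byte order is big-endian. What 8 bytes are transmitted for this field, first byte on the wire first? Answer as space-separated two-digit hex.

1F 04 12 9B 3D 5C 9F FB

2234931773041319931 in hexadecimal, padded to 64 bits, is 0x1F04129B3D5C9FFB.
Split into bytes (most-significant first): 1F 04 12 9B 3D 5C 9F FB.
Big-endian: lowest address holds the most-significant byte.
So the memory order matches the most-significant-first order: 1F 04 12 9B 3D 5C 9F FB.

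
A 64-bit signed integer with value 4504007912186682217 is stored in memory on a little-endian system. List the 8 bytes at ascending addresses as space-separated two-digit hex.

69 9B 6F 37 55 73 81 3E

4504007912186682217 in hexadecimal, padded to 64 bits, is 0x3E817355376F9B69.
Split into bytes (most-significant first): 3E 81 73 55 37 6F 9B 69.
In little-endian order the low byte comes first in memory.
So at ascending addresses the bytes are 69 9B 6F 37 55 73 81 3E.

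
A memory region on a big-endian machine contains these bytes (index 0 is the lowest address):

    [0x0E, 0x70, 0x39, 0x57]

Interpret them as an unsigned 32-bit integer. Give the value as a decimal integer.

Big-endian: lowest address holds the most-significant byte.
The bytes are already most-significant first: 0x0E703957.
0x0E703957 = 242235735.

242235735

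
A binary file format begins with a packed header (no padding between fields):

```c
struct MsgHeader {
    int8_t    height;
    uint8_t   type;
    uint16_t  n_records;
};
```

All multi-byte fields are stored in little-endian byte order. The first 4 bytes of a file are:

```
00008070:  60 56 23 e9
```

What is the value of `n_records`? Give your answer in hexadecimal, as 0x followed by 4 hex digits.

`n_records` follows `height` (1 B), `type` (1 B), so it starts at offset 1 + 1 = 2 and occupies 2 bytes.
Bytes at offsets 2..3: 23 E9.
Little-endian stores the least-significant byte at the lowest address.
Reassemble most-significant byte first: E9 23 → 0xE923.

0xE923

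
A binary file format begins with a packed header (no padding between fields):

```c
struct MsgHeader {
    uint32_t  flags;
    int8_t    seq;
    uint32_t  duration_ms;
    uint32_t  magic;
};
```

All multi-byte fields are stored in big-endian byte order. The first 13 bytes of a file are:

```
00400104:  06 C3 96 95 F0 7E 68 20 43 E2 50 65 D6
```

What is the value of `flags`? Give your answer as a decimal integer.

`flags` is the first field, at byte offset 0, occupying 4 bytes.
Bytes at offsets 0..3: 06 C3 96 95.
Big-endian stores the most-significant byte at the lowest address.
The bytes are already most-significant first: 0x06C39695.
0x06C39695 = 113481365.

113481365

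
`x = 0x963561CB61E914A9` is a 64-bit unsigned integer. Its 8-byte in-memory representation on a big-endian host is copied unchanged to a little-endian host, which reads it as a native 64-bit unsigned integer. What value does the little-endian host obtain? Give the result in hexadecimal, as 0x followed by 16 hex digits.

Stored big-endian, the bytes at ascending addresses are 96 35 61 CB 61 E9 14 A9.
Read back as little-endian, the first byte is least significant, giving 0xA914E961CB613596.

0xA914E961CB613596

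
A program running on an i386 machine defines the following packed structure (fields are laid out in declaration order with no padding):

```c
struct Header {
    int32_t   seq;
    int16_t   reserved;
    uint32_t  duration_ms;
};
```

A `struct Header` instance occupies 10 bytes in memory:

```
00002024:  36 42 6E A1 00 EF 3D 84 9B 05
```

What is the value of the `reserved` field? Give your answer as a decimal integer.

-4352

`reserved` follows `seq` (4 bytes), so it starts at byte offset 4 and occupies 2 bytes.
Bytes at offsets 4..5: 00 EF.
In little-endian order the low byte comes first in memory.
Reassemble most-significant byte first: EF 00 → 0xEF00.
Top bit is set, so as a signed 16-bit value this is 0xEF00 − 2^16 = -4352.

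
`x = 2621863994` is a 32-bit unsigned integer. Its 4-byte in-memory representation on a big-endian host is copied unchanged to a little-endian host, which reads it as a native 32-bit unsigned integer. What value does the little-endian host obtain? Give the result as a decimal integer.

980960924

2621863994 in 32-bit hexadecimal is 0x9C46783A.
Stored big-endian, the bytes at ascending addresses are 9C 46 78 3A.
Read back as little-endian, the first byte is least significant, giving 0x3A78469C.
0x3A78469C = 980960924.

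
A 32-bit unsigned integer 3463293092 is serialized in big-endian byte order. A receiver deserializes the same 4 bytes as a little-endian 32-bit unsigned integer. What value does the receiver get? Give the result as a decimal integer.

2762501582

3463293092 in 32-bit hexadecimal is 0xCE6DA8A4.
Stored big-endian, the bytes at ascending addresses are CE 6D A8 A4.
Read back as little-endian, the first byte is least significant, giving 0xA4A86DCE.
0xA4A86DCE = 2762501582.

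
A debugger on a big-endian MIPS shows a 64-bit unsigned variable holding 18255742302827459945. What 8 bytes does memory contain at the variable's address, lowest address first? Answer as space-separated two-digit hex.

18255742302827459945 in hexadecimal, padded to 64 bits, is 0xFD596CE6BF1A3569.
Split into bytes (most-significant first): FD 59 6C E6 BF 1A 35 69.
In big-endian order the high byte comes first in memory.
So the memory order matches the most-significant-first order: FD 59 6C E6 BF 1A 35 69.

FD 59 6C E6 BF 1A 35 69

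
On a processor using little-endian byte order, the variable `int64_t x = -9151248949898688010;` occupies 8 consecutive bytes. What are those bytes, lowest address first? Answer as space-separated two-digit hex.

F6 49 1F C2 90 3B 00 81

Two's complement of -9151248949898688010 in 64 bits: 9151248949898688010 = 0x7EFFC46F3DE0B60A; invert → 0x81003B90C21F49F5; add 1 → 0x81003B90C21F49F6.
Split into bytes (most-significant first): 81 00 3B 90 C2 1F 49 F6.
Little-endian: lowest address holds the least-significant byte.
So at ascending addresses the bytes are F6 49 1F C2 90 3B 00 81.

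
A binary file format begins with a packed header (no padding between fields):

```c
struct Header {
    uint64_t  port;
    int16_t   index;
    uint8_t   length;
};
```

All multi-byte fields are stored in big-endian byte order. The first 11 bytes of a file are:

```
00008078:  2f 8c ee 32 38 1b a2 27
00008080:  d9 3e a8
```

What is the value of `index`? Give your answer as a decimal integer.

-9922

`index` follows `port` (8 bytes), so it starts at byte offset 8 and occupies 2 bytes.
Bytes at offsets 8..9: D9 3E.
In big-endian order the high byte comes first in memory.
The bytes are already most-significant first: 0xD93E.
Top bit is set, so as a signed 16-bit value this is 0xD93E − 2^16 = -9922.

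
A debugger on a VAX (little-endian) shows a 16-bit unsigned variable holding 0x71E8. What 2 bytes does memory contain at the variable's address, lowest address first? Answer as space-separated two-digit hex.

E8 71

Split into bytes (most-significant first): 71 E8.
Little-endian: lowest address holds the least-significant byte.
So at ascending addresses the bytes are E8 71.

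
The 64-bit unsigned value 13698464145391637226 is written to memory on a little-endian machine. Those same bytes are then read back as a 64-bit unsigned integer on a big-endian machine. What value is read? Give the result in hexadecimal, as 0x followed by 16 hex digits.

13698464145391637226 in 64-bit hexadecimal is 0xBE1AB8900A7E52EA.
Stored little-endian, the bytes at ascending addresses are EA 52 7E 0A 90 B8 1A BE.
Read back as big-endian, the last byte is least significant, giving 0xEA527E0A90B81ABE.

0xEA527E0A90B81ABE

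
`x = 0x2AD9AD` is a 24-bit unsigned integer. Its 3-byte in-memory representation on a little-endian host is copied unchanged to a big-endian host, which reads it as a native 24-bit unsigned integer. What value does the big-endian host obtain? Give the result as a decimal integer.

Stored little-endian, the bytes at ascending addresses are AD D9 2A.
Read back as big-endian, the last byte is least significant, giving 0xADD92A.
0xADD92A = 11393322.

11393322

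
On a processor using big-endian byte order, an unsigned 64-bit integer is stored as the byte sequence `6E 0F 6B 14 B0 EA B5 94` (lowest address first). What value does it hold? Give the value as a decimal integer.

Big-endian stores the most-significant byte at the lowest address.
The bytes are already most-significant first: 0x6E0F6B14B0EAB594.
0x6E0F6B14B0EAB594 = 7930675205434422676.

7930675205434422676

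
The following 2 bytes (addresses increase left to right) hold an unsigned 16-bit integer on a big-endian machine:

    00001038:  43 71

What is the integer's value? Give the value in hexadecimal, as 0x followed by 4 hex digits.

Big-endian stores the most-significant byte at the lowest address.
The bytes are already most-significant first: 0x4371.

0x4371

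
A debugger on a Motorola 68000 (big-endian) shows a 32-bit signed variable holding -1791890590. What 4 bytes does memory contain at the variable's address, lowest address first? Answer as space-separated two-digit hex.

95 31 EB 62

Two's complement of -1791890590 in 32 bits: 1791890590 = 0x6ACE149E; invert → 0x9531EB61; add 1 → 0x9531EB62.
Split into bytes (most-significant first): 95 31 EB 62.
Big-endian: lowest address holds the most-significant byte.
So the memory order matches the most-significant-first order: 95 31 EB 62.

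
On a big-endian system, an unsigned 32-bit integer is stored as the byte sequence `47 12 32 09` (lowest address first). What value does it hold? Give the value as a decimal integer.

Big-endian stores the most-significant byte at the lowest address.
The bytes are already most-significant first: 0x47123209.
0x47123209 = 1192374793.

1192374793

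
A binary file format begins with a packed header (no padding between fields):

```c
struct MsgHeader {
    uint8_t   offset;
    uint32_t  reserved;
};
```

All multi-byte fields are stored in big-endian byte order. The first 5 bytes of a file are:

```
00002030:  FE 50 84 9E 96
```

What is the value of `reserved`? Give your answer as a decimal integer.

`reserved` follows `offset` (1 byte), so it starts at byte offset 1 and occupies 4 bytes.
Bytes at offsets 1..4: 50 84 9E 96.
Big-endian stores the most-significant byte at the lowest address.
The bytes are already most-significant first: 0x50849E96.
0x50849E96 = 1350868630.

1350868630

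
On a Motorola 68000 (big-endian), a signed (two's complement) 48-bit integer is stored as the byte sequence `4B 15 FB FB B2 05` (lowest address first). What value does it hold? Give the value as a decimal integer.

82557793972741

In big-endian order the high byte comes first in memory.
The bytes are already most-significant first: 0x4B15FBFBB205.
0x4B15FBFBB205 = 82557793972741.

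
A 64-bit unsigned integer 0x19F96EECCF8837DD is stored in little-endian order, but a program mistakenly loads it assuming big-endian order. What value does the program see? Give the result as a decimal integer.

Stored little-endian, the bytes at ascending addresses are DD 37 88 CF EC 6E F9 19.
Read back as big-endian, the last byte is least significant, giving 0xDD3788CFEC6EF919.
0xDD3788CFEC6EF919 = 15940359832707463449.

15940359832707463449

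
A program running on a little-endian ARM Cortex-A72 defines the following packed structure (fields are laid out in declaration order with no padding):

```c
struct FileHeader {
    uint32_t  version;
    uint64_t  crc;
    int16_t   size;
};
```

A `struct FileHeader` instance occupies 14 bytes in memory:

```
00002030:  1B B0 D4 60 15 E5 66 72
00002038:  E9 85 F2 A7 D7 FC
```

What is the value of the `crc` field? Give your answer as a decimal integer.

`crc` follows `version` (4 bytes), so it starts at byte offset 4 and occupies 8 bytes.
Bytes at offsets 4..11: 15 E5 66 72 E9 85 F2 A7.
Little-endian: lowest address holds the least-significant byte.
Reassemble most-significant byte first: A7 F2 85 E9 72 66 E5 15 → 0xA7F285E97266E515.
0xA7F285E97266E515 = 12101882386391164181.

12101882386391164181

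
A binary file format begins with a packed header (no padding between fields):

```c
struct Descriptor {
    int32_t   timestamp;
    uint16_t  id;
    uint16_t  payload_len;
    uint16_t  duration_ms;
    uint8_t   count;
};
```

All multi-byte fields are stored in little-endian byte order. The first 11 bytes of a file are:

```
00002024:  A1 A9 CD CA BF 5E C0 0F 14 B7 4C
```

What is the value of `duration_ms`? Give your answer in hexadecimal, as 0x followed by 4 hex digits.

0xB714

`duration_ms` follows `timestamp` (4 B), `id` (2 B), `payload_len` (2 B), so it starts at offset 4 + 2 + 2 = 8 and occupies 2 bytes.
Bytes at offsets 8..9: 14 B7.
In little-endian order the low byte comes first in memory.
Reassemble most-significant byte first: B7 14 → 0xB714.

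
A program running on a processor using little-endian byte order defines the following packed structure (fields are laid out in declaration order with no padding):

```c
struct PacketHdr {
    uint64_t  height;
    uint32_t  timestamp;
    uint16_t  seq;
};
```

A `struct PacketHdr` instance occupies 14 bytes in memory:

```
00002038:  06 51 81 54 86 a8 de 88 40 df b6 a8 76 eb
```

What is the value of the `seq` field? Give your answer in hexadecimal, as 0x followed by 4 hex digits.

`seq` follows `height` (8 B), `timestamp` (4 B), so it starts at offset 8 + 4 = 12 and occupies 2 bytes.
Bytes at offsets 12..13: 76 EB.
Little-endian: lowest address holds the least-significant byte.
Reassemble most-significant byte first: EB 76 → 0xEB76.

0xEB76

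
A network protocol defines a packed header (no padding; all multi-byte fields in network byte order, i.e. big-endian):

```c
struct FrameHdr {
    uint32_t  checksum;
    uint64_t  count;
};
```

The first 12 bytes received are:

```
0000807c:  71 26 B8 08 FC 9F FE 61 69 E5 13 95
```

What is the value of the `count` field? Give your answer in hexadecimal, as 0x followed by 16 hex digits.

0xFC9FFE6169E51395

`count` follows `checksum` (4 bytes), so it starts at byte offset 4 and occupies 8 bytes.
Bytes at offsets 4..11: FC 9F FE 61 69 E5 13 95.
Big-endian stores the most-significant byte at the lowest address.
The bytes are already most-significant first: 0xFC9FFE6169E51395.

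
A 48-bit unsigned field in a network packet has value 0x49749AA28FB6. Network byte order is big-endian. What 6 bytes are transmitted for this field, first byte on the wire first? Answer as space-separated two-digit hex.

Split into bytes (most-significant first): 49 74 9A A2 8F B6.
Big-endian stores the most-significant byte at the lowest address.
So the memory order matches the most-significant-first order: 49 74 9A A2 8F B6.

49 74 9A A2 8F B6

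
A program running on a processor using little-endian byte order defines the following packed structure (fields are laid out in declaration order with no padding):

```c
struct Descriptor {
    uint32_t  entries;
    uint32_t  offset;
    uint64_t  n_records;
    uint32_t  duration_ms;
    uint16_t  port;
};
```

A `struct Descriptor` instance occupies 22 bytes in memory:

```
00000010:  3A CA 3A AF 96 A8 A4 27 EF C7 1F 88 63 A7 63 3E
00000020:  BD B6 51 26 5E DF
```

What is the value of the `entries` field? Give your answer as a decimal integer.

2939865658

`entries` is the first field, at byte offset 0, occupying 4 bytes.
Bytes at offsets 0..3: 3A CA 3A AF.
Little-endian stores the least-significant byte at the lowest address.
Reassemble most-significant byte first: AF 3A CA 3A → 0xAF3ACA3A.
0xAF3ACA3A = 2939865658.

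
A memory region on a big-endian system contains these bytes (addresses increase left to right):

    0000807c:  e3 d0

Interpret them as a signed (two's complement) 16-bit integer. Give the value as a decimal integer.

Big-endian: lowest address holds the most-significant byte.
The bytes are already most-significant first: 0xE3D0.
Top bit is set, so as a signed 16-bit value this is 0xE3D0 − 2^16 = -7216.

-7216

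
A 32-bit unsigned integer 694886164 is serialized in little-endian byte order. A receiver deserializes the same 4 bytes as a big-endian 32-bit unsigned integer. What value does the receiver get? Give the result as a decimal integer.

337603369

694886164 in 32-bit hexadecimal is 0x296B1F14.
Stored little-endian, the bytes at ascending addresses are 14 1F 6B 29.
Read back as big-endian, the last byte is least significant, giving 0x141F6B29.
0x141F6B29 = 337603369.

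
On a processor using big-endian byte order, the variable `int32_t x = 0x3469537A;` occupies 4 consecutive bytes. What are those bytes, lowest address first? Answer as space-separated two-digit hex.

34 69 53 7A

Split into bytes (most-significant first): 34 69 53 7A.
Big-endian stores the most-significant byte at the lowest address.
So the memory order matches the most-significant-first order: 34 69 53 7A.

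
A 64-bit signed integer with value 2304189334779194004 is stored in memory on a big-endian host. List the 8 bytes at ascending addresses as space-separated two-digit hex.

2304189334779194004 in hexadecimal, padded to 64 bits, is 0x1FFA1FFDEAC1EA94.
Split into bytes (most-significant first): 1F FA 1F FD EA C1 EA 94.
In big-endian order the high byte comes first in memory.
So the memory order matches the most-significant-first order: 1F FA 1F FD EA C1 EA 94.

1F FA 1F FD EA C1 EA 94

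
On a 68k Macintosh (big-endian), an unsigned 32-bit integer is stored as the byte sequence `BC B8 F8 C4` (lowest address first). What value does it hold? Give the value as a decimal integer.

3166238916

In big-endian order the high byte comes first in memory.
The bytes are already most-significant first: 0xBCB8F8C4.
0xBCB8F8C4 = 3166238916.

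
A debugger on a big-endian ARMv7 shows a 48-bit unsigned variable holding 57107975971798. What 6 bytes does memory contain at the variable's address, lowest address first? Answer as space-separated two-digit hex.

57107975971798 in hexadecimal, padded to 48 bits, is 0x33F07C9F23D6.
Split into bytes (most-significant first): 33 F0 7C 9F 23 D6.
Big-endian stores the most-significant byte at the lowest address.
So the memory order matches the most-significant-first order: 33 F0 7C 9F 23 D6.

33 F0 7C 9F 23 D6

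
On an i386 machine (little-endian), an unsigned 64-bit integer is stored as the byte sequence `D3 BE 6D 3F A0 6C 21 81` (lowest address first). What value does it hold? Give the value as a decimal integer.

Little-endian: lowest address holds the least-significant byte.
Reassemble most-significant byte first: 81 21 6C A0 3F 6D BE D3 → 0x81216CA03F6DBED3.
0x81216CA03F6DBED3 = 9304837740638879443.

9304837740638879443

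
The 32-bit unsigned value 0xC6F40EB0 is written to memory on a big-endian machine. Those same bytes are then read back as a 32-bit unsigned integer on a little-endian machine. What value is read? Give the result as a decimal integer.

Stored big-endian, the bytes at ascending addresses are C6 F4 0E B0.
Read back as little-endian, the first byte is least significant, giving 0xB00EF4C6.
0xB00EF4C6 = 2953770182.

2953770182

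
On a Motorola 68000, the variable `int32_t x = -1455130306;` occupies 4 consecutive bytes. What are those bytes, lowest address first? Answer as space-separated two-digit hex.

Two's complement of -1455130306 in 32 bits: 1455130306 = 0x56BB86C2; invert → 0xA944793D; add 1 → 0xA944793E.
Split into bytes (most-significant first): A9 44 79 3E.
Big-endian stores the most-significant byte at the lowest address.
So the memory order matches the most-significant-first order: A9 44 79 3E.

A9 44 79 3E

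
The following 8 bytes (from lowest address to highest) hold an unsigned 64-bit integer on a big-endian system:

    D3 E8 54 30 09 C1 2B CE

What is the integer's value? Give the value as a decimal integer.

Big-endian: lowest address holds the most-significant byte.
The bytes are already most-significant first: 0xD3E8543009C12BCE.
0xD3E8543009C12BCE = 15269547101898484686.

15269547101898484686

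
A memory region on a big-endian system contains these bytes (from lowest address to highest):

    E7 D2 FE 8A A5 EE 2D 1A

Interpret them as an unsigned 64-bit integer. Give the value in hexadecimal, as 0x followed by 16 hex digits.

Big-endian: lowest address holds the most-significant byte.
The bytes are already most-significant first: 0xE7D2FE8AA5EE2D1A.

0xE7D2FE8AA5EE2D1A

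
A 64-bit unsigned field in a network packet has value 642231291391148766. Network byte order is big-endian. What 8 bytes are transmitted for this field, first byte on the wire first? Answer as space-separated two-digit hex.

08 E9 A9 F4 F3 02 82 DE

642231291391148766 in hexadecimal, padded to 64 bits, is 0x08E9A9F4F30282DE.
Split into bytes (most-significant first): 08 E9 A9 F4 F3 02 82 DE.
In big-endian order the high byte comes first in memory.
So the memory order matches the most-significant-first order: 08 E9 A9 F4 F3 02 82 DE.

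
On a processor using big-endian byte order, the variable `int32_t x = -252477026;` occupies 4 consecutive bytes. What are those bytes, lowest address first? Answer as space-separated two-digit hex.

F0 F3 81 9E

Two's complement of -252477026 in 32 bits: 252477026 = 0x0F0C7E62; invert → 0xF0F3819D; add 1 → 0xF0F3819E.
Split into bytes (most-significant first): F0 F3 81 9E.
In big-endian order the high byte comes first in memory.
So the memory order matches the most-significant-first order: F0 F3 81 9E.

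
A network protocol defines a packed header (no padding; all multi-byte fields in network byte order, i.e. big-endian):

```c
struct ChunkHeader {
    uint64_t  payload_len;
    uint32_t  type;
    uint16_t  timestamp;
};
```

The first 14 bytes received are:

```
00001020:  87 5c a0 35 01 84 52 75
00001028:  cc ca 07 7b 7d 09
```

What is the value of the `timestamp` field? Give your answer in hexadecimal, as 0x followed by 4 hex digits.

`timestamp` follows `payload_len` (8 B), `type` (4 B), so it starts at offset 8 + 4 = 12 and occupies 2 bytes.
Bytes at offsets 12..13: 7D 09.
Big-endian stores the most-significant byte at the lowest address.
The bytes are already most-significant first: 0x7D09.

0x7D09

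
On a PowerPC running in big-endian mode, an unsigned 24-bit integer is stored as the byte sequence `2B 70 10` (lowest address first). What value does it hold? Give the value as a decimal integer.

2846736

Big-endian stores the most-significant byte at the lowest address.
The bytes are already most-significant first: 0x2B7010.
0x2B7010 = 2846736.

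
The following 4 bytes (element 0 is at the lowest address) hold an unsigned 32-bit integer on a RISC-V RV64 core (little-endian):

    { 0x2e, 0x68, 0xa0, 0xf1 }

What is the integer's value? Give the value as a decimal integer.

In little-endian order the low byte comes first in memory.
Reassemble most-significant byte first: F1 A0 68 2E → 0xF1A0682E.
0xF1A0682E = 4053821486.

4053821486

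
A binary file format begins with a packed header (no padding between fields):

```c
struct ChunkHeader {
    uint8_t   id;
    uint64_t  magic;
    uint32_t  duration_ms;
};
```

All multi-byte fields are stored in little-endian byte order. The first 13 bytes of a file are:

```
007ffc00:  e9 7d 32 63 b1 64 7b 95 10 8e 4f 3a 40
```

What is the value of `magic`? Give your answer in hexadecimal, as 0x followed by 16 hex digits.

0x10957B64B163327D

`magic` follows `id` (1 byte), so it starts at byte offset 1 and occupies 8 bytes.
Bytes at offsets 1..8: 7D 32 63 B1 64 7B 95 10.
Little-endian: lowest address holds the least-significant byte.
Reassemble most-significant byte first: 10 95 7B 64 B1 63 32 7D → 0x10957B64B163327D.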